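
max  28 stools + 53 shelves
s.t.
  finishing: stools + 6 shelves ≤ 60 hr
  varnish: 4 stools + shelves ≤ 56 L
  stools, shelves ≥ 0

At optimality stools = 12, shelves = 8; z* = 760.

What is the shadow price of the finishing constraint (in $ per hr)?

8

Both finishing and varnish are binding at x*.
Dual feasibility on the basic columns requires 1·y_finishing + 4·y_varnish = 28, 6·y_finishing + 1·y_varnish = 53.
This yields shadow prices y_finishing = 8, y_varnish = 5.
Shadow price of finishing = 8.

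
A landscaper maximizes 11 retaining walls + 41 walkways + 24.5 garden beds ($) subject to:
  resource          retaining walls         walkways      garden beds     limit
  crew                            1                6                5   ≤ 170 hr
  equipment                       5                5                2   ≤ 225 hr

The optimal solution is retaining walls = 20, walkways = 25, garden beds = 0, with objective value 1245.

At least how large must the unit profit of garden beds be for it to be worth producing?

32

Both crew and equipment are binding at x*.
The binding rows give the dual system: 1·y_crew + 5·y_equipment = 11 and 6·y_crew + 5·y_equipment = 41.
This yields shadow prices y_crew = 6, y_equipment = 1.
garden beds enters the basis when its profit ≥ yᵀa₃ = 6·5 + 1·2 = 32.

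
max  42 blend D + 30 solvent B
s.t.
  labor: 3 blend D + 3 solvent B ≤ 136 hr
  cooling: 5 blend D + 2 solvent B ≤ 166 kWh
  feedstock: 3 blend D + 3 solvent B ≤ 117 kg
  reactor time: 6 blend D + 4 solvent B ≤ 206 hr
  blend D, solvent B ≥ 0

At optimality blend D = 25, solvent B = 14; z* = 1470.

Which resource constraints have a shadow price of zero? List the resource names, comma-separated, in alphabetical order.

labor: 117/136 (slack 19)
cooling: 153/166 (slack 13)
feedstock: 117/117 (binding)
reactor time: 206/206 (binding)
By complementary slackness, a constraint with positive slack has shadow price 0 → cooling, labor.

cooling, labor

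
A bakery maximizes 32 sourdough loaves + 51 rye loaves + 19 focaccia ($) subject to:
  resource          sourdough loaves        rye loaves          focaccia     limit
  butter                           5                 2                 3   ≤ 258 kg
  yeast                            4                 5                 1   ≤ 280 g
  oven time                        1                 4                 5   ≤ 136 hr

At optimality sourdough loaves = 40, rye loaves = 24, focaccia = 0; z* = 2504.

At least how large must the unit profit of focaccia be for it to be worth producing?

Binding: yeast and oven time. Non-binding: butter (10 unused).
Since butter is not tight, its dual is 0.
The binding rows give the dual system: 4·y_yeast + 1·y_oven time = 32 and 5·y_yeast + 4·y_oven time = 51.
→ y_yeast = 7 and y_oven time = 4.
focaccia enters the basis when its profit ≥ yᵀa₃ = 7·1 + 4·5 = 27.

27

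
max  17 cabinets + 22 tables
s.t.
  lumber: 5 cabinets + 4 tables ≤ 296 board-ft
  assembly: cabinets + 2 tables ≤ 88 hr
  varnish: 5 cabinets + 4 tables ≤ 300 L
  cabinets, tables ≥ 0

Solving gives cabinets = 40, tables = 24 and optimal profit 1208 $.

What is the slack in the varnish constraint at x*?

varnish used = 5·40 + 4·24 = 296; slack = 300 − 296 = 4.

4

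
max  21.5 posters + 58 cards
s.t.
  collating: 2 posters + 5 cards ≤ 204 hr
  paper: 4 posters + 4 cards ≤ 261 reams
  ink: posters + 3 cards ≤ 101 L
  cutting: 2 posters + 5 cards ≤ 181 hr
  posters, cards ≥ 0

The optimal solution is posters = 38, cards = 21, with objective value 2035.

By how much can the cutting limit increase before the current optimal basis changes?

3.125

Binding constraints: ink, cutting. The basis is B = [[1,3],[2,5]] with det -1.
Per unit increase in cutting, x* moves by d = (3, -1).
The basis stays optimal until paper becomes binding; allowable increase = 3.125 hr.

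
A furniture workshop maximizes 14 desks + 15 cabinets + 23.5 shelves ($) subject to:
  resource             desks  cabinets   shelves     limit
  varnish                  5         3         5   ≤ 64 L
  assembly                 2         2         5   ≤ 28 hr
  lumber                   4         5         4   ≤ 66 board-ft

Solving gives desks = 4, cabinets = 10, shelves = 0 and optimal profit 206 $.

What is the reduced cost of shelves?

-5.5

Check each constraint at x*: varnish 50/64 (slack 14); assembly 28/28 (tight); lumber 66/66 (tight).
By complementary slackness, y = 0 for the non-binding constraint.
The binding rows give the dual system: 2·y_assembly + 4·y_lumber = 14 and 2·y_assembly + 5·y_lumber = 15.
Solving: y_assembly = 5, y_lumber = 1.
Reduced cost of shelves: c₃ − yᵀa₃ = 23.5 − (5·5 + 1·4) = 23.5 − 29 = -5.5.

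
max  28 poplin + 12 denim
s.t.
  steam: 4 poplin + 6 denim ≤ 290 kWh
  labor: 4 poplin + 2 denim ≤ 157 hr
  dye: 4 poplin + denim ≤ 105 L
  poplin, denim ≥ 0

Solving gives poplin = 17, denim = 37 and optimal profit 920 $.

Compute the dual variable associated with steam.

1

Binding: steam and dye. Non-binding: labor (15 unused).
By complementary slackness, y = 0 for the non-binding constraint.
Dual feasibility on the basic columns requires 4·y_steam + 4·y_dye = 28, 6·y_steam + 1·y_dye = 12.
Solving: y_steam = 1, y_dye = 6.
Shadow price of steam = 1.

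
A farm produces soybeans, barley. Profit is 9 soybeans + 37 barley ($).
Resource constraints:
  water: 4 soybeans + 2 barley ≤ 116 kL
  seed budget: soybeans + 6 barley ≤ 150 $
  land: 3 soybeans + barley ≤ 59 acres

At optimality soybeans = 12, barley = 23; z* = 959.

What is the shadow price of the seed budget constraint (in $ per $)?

6

Check each constraint at x*: water 94/116 (slack 22); seed budget 150/150 (tight); land 59/59 (tight).
Since water is not tight, its dual is 0.
The binding rows give the dual system: 1·y_seed budget + 3·y_land = 9 and 6·y_seed budget + 1·y_land = 37.
Solving: y_seed budget = 6, y_land = 1.
Shadow price of seed budget = 6.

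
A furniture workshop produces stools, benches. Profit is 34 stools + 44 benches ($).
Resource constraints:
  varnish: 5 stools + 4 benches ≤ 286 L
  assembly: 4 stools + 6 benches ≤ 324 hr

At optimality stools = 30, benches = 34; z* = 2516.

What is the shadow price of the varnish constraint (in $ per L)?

2

Both varnish and assembly are binding at x*.
Dual feasibility on the basic columns requires 5·y_varnish + 4·y_assembly = 34, 4·y_varnish + 6·y_assembly = 44.
Solving: y_varnish = 2, y_assembly = 6.
Shadow price of varnish = 2.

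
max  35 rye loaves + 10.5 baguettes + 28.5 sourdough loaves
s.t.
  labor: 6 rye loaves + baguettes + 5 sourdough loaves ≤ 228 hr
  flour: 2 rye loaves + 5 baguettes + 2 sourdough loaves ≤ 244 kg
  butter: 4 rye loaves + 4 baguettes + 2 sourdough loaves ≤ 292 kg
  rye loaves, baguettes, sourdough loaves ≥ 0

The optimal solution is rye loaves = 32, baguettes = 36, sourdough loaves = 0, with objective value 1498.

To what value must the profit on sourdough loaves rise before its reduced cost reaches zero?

At the optimum: labor uses 228 of 228 (binding); flour uses 244 of 244 (binding); butter uses 272 of 292 (slack = 20).
By complementary slackness, y = 0 for the non-binding constraint.
The binding rows give the dual system: 6·y_labor + 2·y_flour = 35 and 1·y_labor + 5·y_flour = 10.5.
This yields shadow prices y_labor = 5.5, y_flour = 1.
sourdough loaves enters the basis when its profit ≥ yᵀa₃ = 5.5·5 + 1·2 = 29.5.

29.5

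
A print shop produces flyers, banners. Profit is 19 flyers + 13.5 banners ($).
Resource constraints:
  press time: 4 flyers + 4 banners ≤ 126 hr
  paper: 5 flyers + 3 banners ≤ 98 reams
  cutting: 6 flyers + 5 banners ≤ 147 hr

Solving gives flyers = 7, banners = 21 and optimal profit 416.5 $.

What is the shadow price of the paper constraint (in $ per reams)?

Binding: paper and cutting. Non-binding: press time (14 unused).
Since press time is not tight, its dual is 0.
Dual feasibility on the basic columns requires 5·y_paper + 6·y_cutting = 19, 3·y_paper + 5·y_cutting = 13.5.
This yields shadow prices y_paper = 2, y_cutting = 1.5.
Shadow price of paper = 2.

2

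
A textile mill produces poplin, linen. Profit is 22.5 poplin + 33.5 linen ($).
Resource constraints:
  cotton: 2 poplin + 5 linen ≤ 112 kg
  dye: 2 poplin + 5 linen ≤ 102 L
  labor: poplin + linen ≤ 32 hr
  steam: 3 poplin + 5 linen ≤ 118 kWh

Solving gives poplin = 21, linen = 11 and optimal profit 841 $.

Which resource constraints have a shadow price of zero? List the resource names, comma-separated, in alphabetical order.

cotton: 97/112 (slack 15)
dye: 97/102 (slack 5)
labor: 32/32 (binding)
steam: 118/118 (binding)
By complementary slackness, a constraint with positive slack has shadow price 0 → cotton, dye.

cotton, dye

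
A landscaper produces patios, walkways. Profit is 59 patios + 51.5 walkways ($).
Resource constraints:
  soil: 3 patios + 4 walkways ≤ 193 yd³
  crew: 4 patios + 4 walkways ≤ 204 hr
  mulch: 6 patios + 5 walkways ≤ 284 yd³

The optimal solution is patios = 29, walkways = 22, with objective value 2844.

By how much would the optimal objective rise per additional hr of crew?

At the optimum: soil uses 175 of 193 (slack = 18); crew uses 204 of 204 (binding); mulch uses 284 of 284 (binding).
Slack constraints have shadow price 0 (complementary slackness).
From A_Bᵀ y = c: 4·y_crew + 6·y_mulch = 59; 4·y_crew + 5·y_mulch = 51.5.
Solving: y_crew = 3.5, y_mulch = 7.5.
Shadow price of crew = 3.5.

3.5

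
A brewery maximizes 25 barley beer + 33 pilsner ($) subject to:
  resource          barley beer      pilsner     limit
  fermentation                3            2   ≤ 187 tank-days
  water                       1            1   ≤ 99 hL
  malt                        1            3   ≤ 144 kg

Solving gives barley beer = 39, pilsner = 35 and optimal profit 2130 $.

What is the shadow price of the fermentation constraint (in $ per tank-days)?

At the optimum: fermentation uses 187 of 187 (binding); water uses 74 of 99 (slack = 25); malt uses 144 of 144 (binding).
By complementary slackness, y = 0 for the non-binding constraint.
Dual feasibility on the basic columns requires 3·y_fermentation + 1·y_malt = 25, 2·y_fermentation + 3·y_malt = 33.
This yields shadow prices y_fermentation = 6, y_malt = 7.
Shadow price of fermentation = 6.

6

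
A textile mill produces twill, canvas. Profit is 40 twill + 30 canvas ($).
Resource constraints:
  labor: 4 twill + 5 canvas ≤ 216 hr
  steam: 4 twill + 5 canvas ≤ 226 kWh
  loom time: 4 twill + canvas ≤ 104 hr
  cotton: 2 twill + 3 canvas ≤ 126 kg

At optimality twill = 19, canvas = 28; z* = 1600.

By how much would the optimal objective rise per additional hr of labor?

Check each constraint at x*: labor 216/216 (tight); steam 216/226 (slack 10); loom time 104/104 (tight); cotton 122/126 (slack 4).
Slack constraints have shadow price 0 (complementary slackness).
The binding rows give the dual system: 4·y_labor + 4·y_loom time = 40 and 5·y_labor + 1·y_loom time = 30.
→ y_labor = 5 and y_loom time = 5.
Shadow price of labor = 5.

5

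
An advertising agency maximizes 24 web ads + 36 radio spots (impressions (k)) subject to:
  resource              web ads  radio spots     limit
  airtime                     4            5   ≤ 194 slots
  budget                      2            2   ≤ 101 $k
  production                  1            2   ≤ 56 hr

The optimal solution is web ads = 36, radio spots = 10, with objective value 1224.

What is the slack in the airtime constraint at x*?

0

airtime used = 4·36 + 5·10 = 194; slack = 194 − 194 = 0.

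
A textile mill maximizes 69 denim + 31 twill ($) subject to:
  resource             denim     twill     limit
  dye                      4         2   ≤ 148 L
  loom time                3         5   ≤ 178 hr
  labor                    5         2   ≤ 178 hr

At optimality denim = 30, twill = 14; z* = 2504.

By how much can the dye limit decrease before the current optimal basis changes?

Binding constraints: dye, labor. The basis is B = [[4,2],[5,2]] with det -2.
Per unit decrease in dye, x* moves by d = (1, -2.5).
The basis stays optimal until twill reaches 0; allowable decrease = 5.6 L.

5.6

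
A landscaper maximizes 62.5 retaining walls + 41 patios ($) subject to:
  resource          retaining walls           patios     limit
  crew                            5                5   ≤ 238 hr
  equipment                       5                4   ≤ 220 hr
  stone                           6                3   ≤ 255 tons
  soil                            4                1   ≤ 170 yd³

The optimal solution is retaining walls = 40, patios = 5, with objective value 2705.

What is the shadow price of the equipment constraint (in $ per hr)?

Binding: equipment and stone. Non-binding: crew (13 unused), soil (5 unused).
Slack constraints have shadow price 0 (complementary slackness).
Dual feasibility on the basic columns requires 5·y_equipment + 6·y_stone = 62.5, 4·y_equipment + 3·y_stone = 41.
→ y_equipment = 6.5 and y_stone = 5.
Shadow price of equipment = 6.5.

6.5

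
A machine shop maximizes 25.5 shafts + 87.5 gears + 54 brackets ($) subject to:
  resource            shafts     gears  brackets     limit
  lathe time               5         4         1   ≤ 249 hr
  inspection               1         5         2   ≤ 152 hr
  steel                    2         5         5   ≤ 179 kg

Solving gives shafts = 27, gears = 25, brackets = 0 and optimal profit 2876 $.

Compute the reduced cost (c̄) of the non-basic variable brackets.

-5

Check each constraint at x*: lathe time 235/249 (slack 14); inspection 152/152 (tight); steel 179/179 (tight).
Slack constraints have shadow price 0 (complementary slackness).
The binding rows give the dual system: 1·y_inspection + 2·y_steel = 25.5 and 5·y_inspection + 5·y_steel = 87.5.
→ y_inspection = 9.5 and y_steel = 8.
Reduced cost of brackets: c₃ − yᵀa₃ = 54 − (9.5·2 + 8·5) = 54 − 59 = -5.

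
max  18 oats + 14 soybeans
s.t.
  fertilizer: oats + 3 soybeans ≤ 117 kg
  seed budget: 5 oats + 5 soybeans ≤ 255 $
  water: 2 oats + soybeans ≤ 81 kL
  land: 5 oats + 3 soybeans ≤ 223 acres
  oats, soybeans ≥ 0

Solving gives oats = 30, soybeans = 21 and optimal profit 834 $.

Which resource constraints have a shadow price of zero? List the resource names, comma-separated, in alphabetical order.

fertilizer: 93/117 (slack 24)
seed budget: 255/255 (binding)
water: 81/81 (binding)
land: 213/223 (slack 10)
By complementary slackness, a constraint with positive slack has shadow price 0 → fertilizer, land.

fertilizer, land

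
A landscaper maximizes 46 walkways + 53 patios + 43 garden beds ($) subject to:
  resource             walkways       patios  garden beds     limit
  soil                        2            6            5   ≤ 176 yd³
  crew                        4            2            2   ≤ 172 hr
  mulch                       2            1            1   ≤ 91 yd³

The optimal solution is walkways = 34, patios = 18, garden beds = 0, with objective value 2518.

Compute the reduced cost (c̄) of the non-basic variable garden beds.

-4

Check each constraint at x*: soil 176/176 (tight); crew 172/172 (tight); mulch 86/91 (slack 5).
By complementary slackness, y = 0 for the non-binding constraint.
From A_Bᵀ y = c: 2·y_soil + 4·y_crew = 46; 6·y_soil + 2·y_crew = 53.
→ y_soil = 6 and y_crew = 8.5.
Reduced cost of garden beds: c₃ − yᵀa₃ = 43 − (6·5 + 8.5·2) = 43 − 47 = -4.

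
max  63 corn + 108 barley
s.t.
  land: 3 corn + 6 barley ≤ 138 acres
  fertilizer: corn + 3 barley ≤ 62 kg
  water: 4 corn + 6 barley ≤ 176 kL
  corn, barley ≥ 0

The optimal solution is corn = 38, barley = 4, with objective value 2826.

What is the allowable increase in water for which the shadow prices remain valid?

8

Binding constraints: land, water. The basis is B = [[3,6],[4,6]] with det -6.
Per unit increase in water, x* moves by d = (1, -0.5).
The basis stays optimal until barley reaches 0; allowable increase = 8 kL.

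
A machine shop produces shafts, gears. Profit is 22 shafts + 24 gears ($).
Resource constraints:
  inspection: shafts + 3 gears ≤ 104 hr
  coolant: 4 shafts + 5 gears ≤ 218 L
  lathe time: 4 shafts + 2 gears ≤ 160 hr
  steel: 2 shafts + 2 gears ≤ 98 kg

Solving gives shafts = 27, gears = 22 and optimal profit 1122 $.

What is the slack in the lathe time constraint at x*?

lathe time used = 4·27 + 2·22 = 152; slack = 160 − 152 = 8.

8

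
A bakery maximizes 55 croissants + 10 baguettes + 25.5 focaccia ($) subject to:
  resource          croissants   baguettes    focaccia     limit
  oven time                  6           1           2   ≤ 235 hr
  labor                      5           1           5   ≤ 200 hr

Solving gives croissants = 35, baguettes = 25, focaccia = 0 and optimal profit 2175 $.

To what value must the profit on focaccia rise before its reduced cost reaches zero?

35

Check each constraint at x*: oven time 235/235 (tight); labor 200/200 (tight).
From A_Bᵀ y = c: 6·y_oven time + 5·y_labor = 55; 1·y_oven time + 1·y_labor = 10.
→ y_oven time = 5 and y_labor = 5.
focaccia enters the basis when its profit ≥ yᵀa₃ = 5·2 + 5·5 = 35.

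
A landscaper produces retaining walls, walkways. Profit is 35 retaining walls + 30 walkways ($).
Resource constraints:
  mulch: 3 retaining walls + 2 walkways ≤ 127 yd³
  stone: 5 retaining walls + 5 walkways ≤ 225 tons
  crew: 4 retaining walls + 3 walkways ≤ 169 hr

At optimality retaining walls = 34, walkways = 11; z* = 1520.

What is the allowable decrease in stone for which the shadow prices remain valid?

Binding constraints: stone, crew. The basis is B = [[5,5],[4,3]] with det -5.
Per unit decrease in stone, x* moves by d = (0.6, -0.8).
The basis stays optimal until walkways reaches 0; allowable decrease = 13.75 tons.

13.75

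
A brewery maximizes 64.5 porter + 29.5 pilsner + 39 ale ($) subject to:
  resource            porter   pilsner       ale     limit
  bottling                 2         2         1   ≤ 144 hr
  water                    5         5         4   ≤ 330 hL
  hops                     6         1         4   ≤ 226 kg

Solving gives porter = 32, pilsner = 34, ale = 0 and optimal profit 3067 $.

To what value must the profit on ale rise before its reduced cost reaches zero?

Check each constraint at x*: bottling 132/144 (slack 12); water 330/330 (tight); hops 226/226 (tight).
Slack constraints have shadow price 0 (complementary slackness).
The binding rows give the dual system: 5·y_water + 6·y_hops = 64.5 and 5·y_water + 1·y_hops = 29.5.
This yields shadow prices y_water = 4.5, y_hops = 7.
ale enters the basis when its profit ≥ yᵀa₃ = 4.5·4 + 7·4 = 46.

46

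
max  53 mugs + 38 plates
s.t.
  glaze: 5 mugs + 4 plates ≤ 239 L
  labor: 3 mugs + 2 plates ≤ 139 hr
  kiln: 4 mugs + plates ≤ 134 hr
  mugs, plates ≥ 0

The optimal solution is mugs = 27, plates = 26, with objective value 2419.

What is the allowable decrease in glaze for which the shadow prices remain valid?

Binding constraints: glaze, kiln. The basis is B = [[5,4],[4,1]] with det -11.
Per unit decrease in glaze, x* moves by d = (0.0909, -0.3636).
The basis stays optimal until plates reaches 0; allowable decrease = 71.5 L.

71.5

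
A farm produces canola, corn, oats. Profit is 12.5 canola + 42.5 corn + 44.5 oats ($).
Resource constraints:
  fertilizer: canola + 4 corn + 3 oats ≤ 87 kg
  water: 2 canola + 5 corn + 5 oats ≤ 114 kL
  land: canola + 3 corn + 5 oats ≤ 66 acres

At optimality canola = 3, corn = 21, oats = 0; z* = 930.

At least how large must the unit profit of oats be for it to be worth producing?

At the optimum: fertilizer uses 87 of 87 (binding); water uses 111 of 114 (slack = 3); land uses 66 of 66 (binding).
Since water is not tight, its dual is 0.
Dual feasibility on the basic columns requires 1·y_fertilizer + 1·y_land = 12.5, 4·y_fertilizer + 3·y_land = 42.5.
Solving: y_fertilizer = 5, y_land = 7.5.
oats enters the basis when its profit ≥ yᵀa₃ = 5·3 + 7.5·5 = 52.5.

52.5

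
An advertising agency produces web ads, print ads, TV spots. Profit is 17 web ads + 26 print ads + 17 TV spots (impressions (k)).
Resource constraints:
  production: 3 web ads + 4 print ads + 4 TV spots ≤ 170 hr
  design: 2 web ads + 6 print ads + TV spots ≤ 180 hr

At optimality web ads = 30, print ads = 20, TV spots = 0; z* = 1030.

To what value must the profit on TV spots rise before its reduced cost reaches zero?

Both production and design are binding at x*.
Dual feasibility on the basic columns requires 3·y_production + 2·y_design = 17, 4·y_production + 6·y_design = 26.
→ y_production = 5 and y_design = 1.
TV spots enters the basis when its profit ≥ yᵀa₃ = 5·4 + 1·1 = 21.

21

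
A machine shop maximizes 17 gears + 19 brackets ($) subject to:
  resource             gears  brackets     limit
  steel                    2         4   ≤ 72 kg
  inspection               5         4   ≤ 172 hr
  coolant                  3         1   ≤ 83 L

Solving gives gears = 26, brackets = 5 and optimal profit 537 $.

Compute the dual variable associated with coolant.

Binding: steel and coolant. Non-binding: inspection (22 unused).
Slack constraints have shadow price 0 (complementary slackness).
From A_Bᵀ y = c: 2·y_steel + 3·y_coolant = 17; 4·y_steel + 1·y_coolant = 19.
Solving: y_steel = 4, y_coolant = 3.
Shadow price of coolant = 3.

3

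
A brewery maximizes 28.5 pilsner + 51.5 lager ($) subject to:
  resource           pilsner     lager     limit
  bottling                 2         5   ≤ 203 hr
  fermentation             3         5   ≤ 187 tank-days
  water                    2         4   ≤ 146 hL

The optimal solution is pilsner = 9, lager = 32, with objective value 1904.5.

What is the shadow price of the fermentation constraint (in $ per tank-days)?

Check each constraint at x*: bottling 178/203 (slack 25); fermentation 187/187 (tight); water 146/146 (tight).
By complementary slackness, y = 0 for the non-binding constraint.
The binding rows give the dual system: 3·y_fermentation + 2·y_water = 28.5 and 5·y_fermentation + 4·y_water = 51.5.
This yields shadow prices y_fermentation = 5.5, y_water = 6.
Shadow price of fermentation = 5.5.

5.5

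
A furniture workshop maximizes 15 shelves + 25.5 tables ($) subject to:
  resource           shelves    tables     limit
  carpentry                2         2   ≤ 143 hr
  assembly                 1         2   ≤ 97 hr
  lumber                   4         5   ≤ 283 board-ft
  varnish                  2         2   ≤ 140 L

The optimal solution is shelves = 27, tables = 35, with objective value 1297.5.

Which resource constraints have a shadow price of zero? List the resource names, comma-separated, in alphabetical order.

carpentry, varnish

carpentry: 124/143 (slack 19)
assembly: 97/97 (binding)
lumber: 283/283 (binding)
varnish: 124/140 (slack 16)
By complementary slackness, a constraint with positive slack has shadow price 0 → carpentry, varnish.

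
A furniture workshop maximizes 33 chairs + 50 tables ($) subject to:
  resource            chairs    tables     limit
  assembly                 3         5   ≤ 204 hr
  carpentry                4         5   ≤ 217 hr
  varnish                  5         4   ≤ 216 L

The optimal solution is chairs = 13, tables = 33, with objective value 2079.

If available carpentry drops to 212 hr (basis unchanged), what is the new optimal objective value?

2064

At the optimum: assembly uses 204 of 204 (binding); carpentry uses 217 of 217 (binding); varnish uses 197 of 216 (slack = 19).
By complementary slackness, y = 0 for the non-binding constraint.
From A_Bᵀ y = c: 3·y_assembly + 4·y_carpentry = 33; 5·y_assembly + 5·y_carpentry = 50.
This yields shadow prices y_assembly = 7, y_carpentry = 3.
Δz = y_carpentry·Δb = 3 × (-5) = -15, so new z* = 2079 − 15 = 2064.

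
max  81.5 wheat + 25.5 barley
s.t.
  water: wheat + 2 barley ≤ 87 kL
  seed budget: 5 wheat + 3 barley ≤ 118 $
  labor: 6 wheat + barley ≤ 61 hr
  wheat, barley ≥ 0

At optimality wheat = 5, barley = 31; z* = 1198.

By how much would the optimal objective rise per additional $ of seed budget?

5.5

Binding: seed budget and labor. Non-binding: water (20 unused).
By complementary slackness, y = 0 for the non-binding constraint.
The binding rows give the dual system: 5·y_seed budget + 6·y_labor = 81.5 and 3·y_seed budget + 1·y_labor = 25.5.
This yields shadow prices y_seed budget = 5.5, y_labor = 9.
Shadow price of seed budget = 5.5.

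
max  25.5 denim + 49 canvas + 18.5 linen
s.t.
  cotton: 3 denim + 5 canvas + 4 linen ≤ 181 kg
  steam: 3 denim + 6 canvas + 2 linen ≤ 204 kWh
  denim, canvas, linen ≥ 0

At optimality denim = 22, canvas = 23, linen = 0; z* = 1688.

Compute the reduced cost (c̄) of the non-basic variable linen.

Check each constraint at x*: cotton 181/181 (tight); steam 204/204 (tight).
From A_Bᵀ y = c: 3·y_cotton + 3·y_steam = 25.5; 5·y_cotton + 6·y_steam = 49.
Solving: y_cotton = 2, y_steam = 6.5.
Reduced cost of linen: c₃ − yᵀa₃ = 18.5 − (2·4 + 6.5·2) = 18.5 − 21 = -2.5.

-2.5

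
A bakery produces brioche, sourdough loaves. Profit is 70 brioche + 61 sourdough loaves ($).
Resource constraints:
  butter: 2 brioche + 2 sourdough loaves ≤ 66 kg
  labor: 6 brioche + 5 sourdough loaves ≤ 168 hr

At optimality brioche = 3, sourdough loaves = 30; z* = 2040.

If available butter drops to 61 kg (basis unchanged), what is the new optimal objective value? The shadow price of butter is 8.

Δb = -5, so new z* = 2040 + (8)·(-5) = 2040 − 40 = 2000.

2000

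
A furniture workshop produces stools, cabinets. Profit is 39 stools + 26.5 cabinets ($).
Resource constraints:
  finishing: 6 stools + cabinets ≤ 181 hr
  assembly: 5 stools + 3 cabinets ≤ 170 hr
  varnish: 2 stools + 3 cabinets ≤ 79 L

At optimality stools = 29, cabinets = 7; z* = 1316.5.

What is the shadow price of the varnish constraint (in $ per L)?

7.5

Check each constraint at x*: finishing 181/181 (tight); assembly 166/170 (slack 4); varnish 79/79 (tight).
Slack constraints have shadow price 0 (complementary slackness).
From A_Bᵀ y = c: 6·y_finishing + 2·y_varnish = 39; 1·y_finishing + 3·y_varnish = 26.5.
→ y_finishing = 4 and y_varnish = 7.5.
Shadow price of varnish = 7.5.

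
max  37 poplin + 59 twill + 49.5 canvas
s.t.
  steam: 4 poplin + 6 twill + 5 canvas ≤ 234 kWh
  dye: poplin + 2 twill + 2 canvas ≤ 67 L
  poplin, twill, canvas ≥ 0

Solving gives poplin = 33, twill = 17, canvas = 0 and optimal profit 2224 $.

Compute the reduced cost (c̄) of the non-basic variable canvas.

-2

At the optimum: steam uses 234 of 234 (binding); dye uses 67 of 67 (binding).
The binding rows give the dual system: 4·y_steam + 1·y_dye = 37 and 6·y_steam + 2·y_dye = 59.
This yields shadow prices y_steam = 7.5, y_dye = 7.
Reduced cost of canvas: c₃ − yᵀa₃ = 49.5 − (7.5·5 + 7·2) = 49.5 − 51.5 = -2.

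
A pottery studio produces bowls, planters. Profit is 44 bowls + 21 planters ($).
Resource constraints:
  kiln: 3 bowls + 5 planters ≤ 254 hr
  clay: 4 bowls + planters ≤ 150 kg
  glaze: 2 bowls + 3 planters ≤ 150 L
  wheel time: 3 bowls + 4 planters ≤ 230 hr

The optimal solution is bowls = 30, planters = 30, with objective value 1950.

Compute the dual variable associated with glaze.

4

Check each constraint at x*: kiln 240/254 (slack 14); clay 150/150 (tight); glaze 150/150 (tight); wheel time 210/230 (slack 20).
By complementary slackness, y = 0 for the non-binding constraints.
Dual feasibility on the basic columns requires 4·y_clay + 2·y_glaze = 44, 1·y_clay + 3·y_glaze = 21.
→ y_clay = 9 and y_glaze = 4.
Shadow price of glaze = 4.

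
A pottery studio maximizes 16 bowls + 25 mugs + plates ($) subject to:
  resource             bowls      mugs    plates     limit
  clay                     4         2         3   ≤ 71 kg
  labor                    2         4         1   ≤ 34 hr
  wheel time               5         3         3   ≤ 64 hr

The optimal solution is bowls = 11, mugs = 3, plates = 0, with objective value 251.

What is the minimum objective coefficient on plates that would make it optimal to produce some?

8.5

At the optimum: clay uses 50 of 71 (slack = 21); labor uses 34 of 34 (binding); wheel time uses 64 of 64 (binding).
By complementary slackness, y = 0 for the non-binding constraint.
Dual feasibility on the basic columns requires 2·y_labor + 5·y_wheel time = 16, 4·y_labor + 3·y_wheel time = 25.
→ y_labor = 5.5 and y_wheel time = 1.
plates enters the basis when its profit ≥ yᵀa₃ = 5.5·1 + 1·3 = 8.5.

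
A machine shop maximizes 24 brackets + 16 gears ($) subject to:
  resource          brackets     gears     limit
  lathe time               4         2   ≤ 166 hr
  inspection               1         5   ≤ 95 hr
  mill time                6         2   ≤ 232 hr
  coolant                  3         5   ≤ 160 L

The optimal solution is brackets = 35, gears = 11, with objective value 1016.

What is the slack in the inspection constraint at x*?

inspection used = 1·35 + 5·11 = 90; slack = 95 − 90 = 5.

5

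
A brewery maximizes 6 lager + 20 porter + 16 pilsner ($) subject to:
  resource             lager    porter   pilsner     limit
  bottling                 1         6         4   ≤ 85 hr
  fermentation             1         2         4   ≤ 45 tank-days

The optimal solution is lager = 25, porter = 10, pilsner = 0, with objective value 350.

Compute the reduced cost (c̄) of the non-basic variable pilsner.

Check each constraint at x*: bottling 85/85 (tight); fermentation 45/45 (tight).
From A_Bᵀ y = c: 1·y_bottling + 1·y_fermentation = 6; 6·y_bottling + 2·y_fermentation = 20.
This yields shadow prices y_bottling = 2, y_fermentation = 4.
Reduced cost of pilsner: c₃ − yᵀa₃ = 16 − (2·4 + 4·4) = 16 − 24 = -8.

-8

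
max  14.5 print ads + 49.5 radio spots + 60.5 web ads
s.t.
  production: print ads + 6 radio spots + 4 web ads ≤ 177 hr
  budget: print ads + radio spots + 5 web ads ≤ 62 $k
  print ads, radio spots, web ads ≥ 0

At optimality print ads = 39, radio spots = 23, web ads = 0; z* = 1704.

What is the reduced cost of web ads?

Check each constraint at x*: production 177/177 (tight); budget 62/62 (tight).
From A_Bᵀ y = c: 1·y_production + 1·y_budget = 14.5; 6·y_production + 1·y_budget = 49.5.
Solving: y_production = 7, y_budget = 7.5.
Reduced cost of web ads: c₃ − yᵀa₃ = 60.5 − (7·4 + 7.5·5) = 60.5 − 65.5 = -5.

-5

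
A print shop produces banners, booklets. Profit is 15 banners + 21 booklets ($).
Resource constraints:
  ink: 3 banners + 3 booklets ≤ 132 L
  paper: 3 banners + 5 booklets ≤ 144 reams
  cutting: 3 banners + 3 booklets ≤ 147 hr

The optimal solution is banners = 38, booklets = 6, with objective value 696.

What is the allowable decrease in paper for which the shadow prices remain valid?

Binding constraints: ink, paper. The basis is B = [[3,3],[3,5]] with det 6.
Per unit decrease in paper, x* moves by d = (0.5, -0.5).
The basis stays optimal until booklets reaches 0; allowable decrease = 12 reams.

12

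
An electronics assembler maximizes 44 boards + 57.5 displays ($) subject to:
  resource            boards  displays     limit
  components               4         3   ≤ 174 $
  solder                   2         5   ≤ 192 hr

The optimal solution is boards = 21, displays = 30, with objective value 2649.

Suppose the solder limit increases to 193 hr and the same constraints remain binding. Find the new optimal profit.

Both components and solder are binding at x*.
From A_Bᵀ y = c: 4·y_components + 2·y_solder = 44; 3·y_components + 5·y_solder = 57.5.
This yields shadow prices y_components = 7.5, y_solder = 7.
Δz = y_solder·Δb = 7 × (1) = 7, so new z* = 2649 + 7 = 2656.

2656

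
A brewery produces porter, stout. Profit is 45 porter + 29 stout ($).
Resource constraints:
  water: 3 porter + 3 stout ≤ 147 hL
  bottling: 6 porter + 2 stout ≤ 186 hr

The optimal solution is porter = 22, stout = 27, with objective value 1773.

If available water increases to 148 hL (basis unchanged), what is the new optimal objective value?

1780

Check each constraint at x*: water 147/147 (tight); bottling 186/186 (tight).
The binding rows give the dual system: 3·y_water + 6·y_bottling = 45 and 3·y_water + 2·y_bottling = 29.
Solving: y_water = 7, y_bottling = 4.
Δz = y_water·Δb = 7 × (1) = 7, so new z* = 1773 + 7 = 1780.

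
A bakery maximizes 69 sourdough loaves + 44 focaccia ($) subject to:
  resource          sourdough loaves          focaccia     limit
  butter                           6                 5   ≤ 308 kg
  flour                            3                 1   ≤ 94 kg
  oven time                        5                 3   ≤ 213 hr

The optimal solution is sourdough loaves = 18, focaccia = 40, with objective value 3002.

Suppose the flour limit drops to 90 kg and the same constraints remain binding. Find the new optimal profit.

2966

Binding: butter and flour. Non-binding: oven time (3 unused).
By complementary slackness, y = 0 for the non-binding constraint.
Dual feasibility on the basic columns requires 6·y_butter + 3·y_flour = 69, 5·y_butter + 1·y_flour = 44.
This yields shadow prices y_butter = 7, y_flour = 9.
Δz = y_flour·Δb = 9 × (-4) = -36, so new z* = 3002 − 36 = 2966.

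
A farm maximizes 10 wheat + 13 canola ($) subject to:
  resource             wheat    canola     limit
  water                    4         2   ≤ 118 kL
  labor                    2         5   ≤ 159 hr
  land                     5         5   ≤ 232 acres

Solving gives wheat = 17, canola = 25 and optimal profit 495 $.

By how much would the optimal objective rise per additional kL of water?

1.5

At the optimum: water uses 118 of 118 (binding); labor uses 159 of 159 (binding); land uses 210 of 232 (slack = 22).
By complementary slackness, y = 0 for the non-binding constraint.
From A_Bᵀ y = c: 4·y_water + 2·y_labor = 10; 2·y_water + 5·y_labor = 13.
This yields shadow prices y_water = 1.5, y_labor = 2.
Shadow price of water = 1.5.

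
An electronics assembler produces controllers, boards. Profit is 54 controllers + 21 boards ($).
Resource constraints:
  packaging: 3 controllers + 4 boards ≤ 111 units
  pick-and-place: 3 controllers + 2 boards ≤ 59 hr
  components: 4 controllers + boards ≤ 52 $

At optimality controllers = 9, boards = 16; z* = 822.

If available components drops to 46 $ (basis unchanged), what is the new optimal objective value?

Binding: pick-and-place and components. Non-binding: packaging (20 unused).
By complementary slackness, y = 0 for the non-binding constraint.
Dual feasibility on the basic columns requires 3·y_pick-and-place + 4·y_components = 54, 2·y_pick-and-place + 1·y_components = 21.
→ y_pick-and-place = 6 and y_components = 9.
Δz = y_components·Δb = 9 × (-6) = -54, so new z* = 822 − 54 = 768.

768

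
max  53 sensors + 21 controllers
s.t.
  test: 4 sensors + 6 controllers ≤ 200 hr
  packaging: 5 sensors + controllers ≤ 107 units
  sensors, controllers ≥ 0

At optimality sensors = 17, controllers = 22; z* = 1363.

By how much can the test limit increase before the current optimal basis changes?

442

Binding constraints: test, packaging. The basis is B = [[4,6],[5,1]] with det -26.
Per unit increase in test, x* moves by d = (-0.0385, 0.1923).
The basis stays optimal until sensors reaches 0; allowable increase = 442 hr.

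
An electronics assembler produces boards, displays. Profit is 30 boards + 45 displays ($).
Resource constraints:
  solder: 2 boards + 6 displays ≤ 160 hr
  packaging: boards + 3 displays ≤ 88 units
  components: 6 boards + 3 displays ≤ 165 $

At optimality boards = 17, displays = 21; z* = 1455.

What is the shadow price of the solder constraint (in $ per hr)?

6

At the optimum: solder uses 160 of 160 (binding); packaging uses 80 of 88 (slack = 8); components uses 165 of 165 (binding).
By complementary slackness, y = 0 for the non-binding constraint.
The binding rows give the dual system: 2·y_solder + 6·y_components = 30 and 6·y_solder + 3·y_components = 45.
This yields shadow prices y_solder = 6, y_components = 3.
Shadow price of solder = 6.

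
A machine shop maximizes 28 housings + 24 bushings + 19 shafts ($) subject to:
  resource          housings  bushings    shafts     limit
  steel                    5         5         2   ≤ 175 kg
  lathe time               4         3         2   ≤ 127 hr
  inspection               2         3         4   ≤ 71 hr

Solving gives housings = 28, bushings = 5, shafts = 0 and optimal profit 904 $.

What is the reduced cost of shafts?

-1

At the optimum: steel uses 165 of 175 (slack = 10); lathe time uses 127 of 127 (binding); inspection uses 71 of 71 (binding).
By complementary slackness, y = 0 for the non-binding constraint.
The binding rows give the dual system: 4·y_lathe time + 2·y_inspection = 28 and 3·y_lathe time + 3·y_inspection = 24.
Solving: y_lathe time = 6, y_inspection = 2.
Reduced cost of shafts: c₃ − yᵀa₃ = 19 − (6·2 + 2·4) = 19 − 20 = -1.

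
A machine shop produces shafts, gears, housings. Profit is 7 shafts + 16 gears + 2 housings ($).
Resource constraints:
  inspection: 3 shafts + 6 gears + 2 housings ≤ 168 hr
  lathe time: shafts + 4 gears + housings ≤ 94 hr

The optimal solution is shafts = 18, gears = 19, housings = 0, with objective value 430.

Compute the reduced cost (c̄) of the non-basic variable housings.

Both inspection and lathe time are binding at x*.
From A_Bᵀ y = c: 3·y_inspection + 1·y_lathe time = 7; 6·y_inspection + 4·y_lathe time = 16.
Solving: y_inspection = 2, y_lathe time = 1.
Reduced cost of housings: c₃ − yᵀa₃ = 2 − (2·2 + 1·1) = 2 − 5 = -3.

-3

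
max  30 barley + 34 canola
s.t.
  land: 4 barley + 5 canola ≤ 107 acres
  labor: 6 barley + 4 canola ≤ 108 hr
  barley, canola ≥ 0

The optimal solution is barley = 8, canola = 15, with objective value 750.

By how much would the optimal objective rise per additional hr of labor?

1

Both land and labor are binding at x*.
From A_Bᵀ y = c: 4·y_land + 6·y_labor = 30; 5·y_land + 4·y_labor = 34.
This yields shadow prices y_land = 6, y_labor = 1.
Shadow price of labor = 1.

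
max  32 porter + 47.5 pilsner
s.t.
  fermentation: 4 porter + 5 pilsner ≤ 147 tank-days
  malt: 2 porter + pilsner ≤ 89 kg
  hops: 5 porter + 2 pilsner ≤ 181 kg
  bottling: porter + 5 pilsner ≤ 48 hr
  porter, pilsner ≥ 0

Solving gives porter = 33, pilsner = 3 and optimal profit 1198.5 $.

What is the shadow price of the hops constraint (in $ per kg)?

Check each constraint at x*: fermentation 147/147 (tight); malt 69/89 (slack 20); hops 171/181 (slack 10); bottling 48/48 (tight).
Slack constraints have shadow price 0 (complementary slackness).
Dual feasibility on the basic columns requires 4·y_fermentation + 1·y_bottling = 32, 5·y_fermentation + 5·y_bottling = 47.5.
→ y_fermentation = 7.5 and y_bottling = 2.
Shadow price of hops = 0.

0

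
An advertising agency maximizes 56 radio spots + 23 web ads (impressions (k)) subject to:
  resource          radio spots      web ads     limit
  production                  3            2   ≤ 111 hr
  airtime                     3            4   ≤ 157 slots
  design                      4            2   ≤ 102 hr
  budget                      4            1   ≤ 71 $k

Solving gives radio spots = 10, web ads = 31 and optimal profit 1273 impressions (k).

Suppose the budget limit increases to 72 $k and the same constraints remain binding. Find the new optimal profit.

Binding: design and budget. Non-binding: production (19 unused), airtime (3 unused).
Slack constraints have shadow price 0 (complementary slackness).
Dual feasibility on the basic columns requires 4·y_design + 4·y_budget = 56, 2·y_design + 1·y_budget = 23.
This yields shadow prices y_design = 9, y_budget = 5.
Δz = y_budget·Δb = 5 × (1) = 5, so new z* = 1273 + 5 = 1278.

1278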